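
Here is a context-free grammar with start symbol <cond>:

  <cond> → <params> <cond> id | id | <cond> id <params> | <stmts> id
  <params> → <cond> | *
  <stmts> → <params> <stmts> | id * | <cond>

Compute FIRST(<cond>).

{ *, id }

From <cond> → <params> <cond> id: add FIRST(<params>) = { *, id }.
<cond> → id contributes {id}.
From <cond> → <cond> id <params>: add FIRST(<cond>) = { *, id }.
From <cond> → <stmts> id: add FIRST(<stmts>) = { *, id }.
Union: FIRST(<cond>) = { *, id }.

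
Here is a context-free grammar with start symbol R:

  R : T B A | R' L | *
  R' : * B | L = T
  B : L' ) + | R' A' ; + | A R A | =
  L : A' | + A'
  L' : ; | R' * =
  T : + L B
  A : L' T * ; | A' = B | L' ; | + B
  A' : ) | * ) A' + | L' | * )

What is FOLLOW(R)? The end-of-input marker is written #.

R is the start symbol, so # ∈ FOLLOW(R).
In B : A R A: add FIRST(A) = { ), *, +, ; }.
Union: FOLLOW(R) = { #, ), *, +, ; }.

{ #, ), *, +, ; }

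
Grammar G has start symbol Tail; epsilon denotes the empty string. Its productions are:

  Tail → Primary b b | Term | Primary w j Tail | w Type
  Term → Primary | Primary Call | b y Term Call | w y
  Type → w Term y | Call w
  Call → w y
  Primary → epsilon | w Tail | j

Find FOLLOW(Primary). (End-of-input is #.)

{ #, b, w, y }

In Tail → Primary b b: add FIRST(b b) = { b }.
In Tail → Primary w j Tail: add FIRST(w j Tail) = { w }.
In Term → Primary: Primary is at the end, add FOLLOW(Term) = { #, b, w, y }.
In Term → Primary Call: add FIRST(Call) = { w }.
Union: FOLLOW(Primary) = { #, b, w, y }.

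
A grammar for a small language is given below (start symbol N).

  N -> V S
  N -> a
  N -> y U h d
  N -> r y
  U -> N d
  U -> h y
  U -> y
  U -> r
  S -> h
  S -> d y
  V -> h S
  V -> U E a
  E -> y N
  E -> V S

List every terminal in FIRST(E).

E -> y N contributes {y}.
From E -> V S: add FIRST(V) = { a, h, r, y }.
Union: FIRST(E) = { a, h, r, y }.

{ a, h, r, y }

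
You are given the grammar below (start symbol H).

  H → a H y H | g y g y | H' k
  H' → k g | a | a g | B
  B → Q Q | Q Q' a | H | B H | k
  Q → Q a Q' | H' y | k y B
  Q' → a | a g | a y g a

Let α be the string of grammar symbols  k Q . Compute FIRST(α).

{ k }

k is a terminal; add {k} and stop.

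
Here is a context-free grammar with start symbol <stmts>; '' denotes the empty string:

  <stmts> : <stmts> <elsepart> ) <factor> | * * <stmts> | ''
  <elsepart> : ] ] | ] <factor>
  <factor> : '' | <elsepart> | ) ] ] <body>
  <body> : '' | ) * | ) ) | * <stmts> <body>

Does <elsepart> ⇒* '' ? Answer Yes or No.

No

Nullable nonterminals: <body>, <factor>, <stmts>.
No production of <elsepart> has an RHS whose symbols are all nullable, so <elsepart> is not nullable.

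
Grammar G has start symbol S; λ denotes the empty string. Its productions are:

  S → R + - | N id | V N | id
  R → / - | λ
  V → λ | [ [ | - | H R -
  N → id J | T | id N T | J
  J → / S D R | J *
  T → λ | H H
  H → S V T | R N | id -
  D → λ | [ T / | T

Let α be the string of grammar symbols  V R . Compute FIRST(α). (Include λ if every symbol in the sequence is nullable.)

{ +, -, /, [, id, λ }

Add FIRST(V)\{λ} = { +, -, /, [, id }; V is nullable, continue.
Add FIRST(R)\{λ} = { / }; R is nullable, continue.
Every symbol is nullable, so include λ.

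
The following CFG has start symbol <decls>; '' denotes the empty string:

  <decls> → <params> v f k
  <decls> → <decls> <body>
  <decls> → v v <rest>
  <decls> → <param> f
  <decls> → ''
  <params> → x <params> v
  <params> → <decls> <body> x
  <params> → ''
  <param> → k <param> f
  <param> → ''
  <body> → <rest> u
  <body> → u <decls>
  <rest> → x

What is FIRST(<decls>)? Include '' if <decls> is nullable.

From <decls> → <params> v f k: <params> nullable, take FIRST(<params>) ∪ {v} = { f, k, u, v, x }.
From <decls> → <decls> <body>: <decls> nullable, take FIRST(<decls>) ∪ FIRST(<body>) = { f, k, u, v, x }.
<decls> → v v <rest> contributes {v}.
From <decls> → <param> f: <param> nullable, take FIRST(<param>) ∪ {f} = { f, k }.
<decls> → '' contributes ''.
Union: FIRST(<decls>) = { f, k, u, v, x, '' }.

{ f, k, u, v, x, '' }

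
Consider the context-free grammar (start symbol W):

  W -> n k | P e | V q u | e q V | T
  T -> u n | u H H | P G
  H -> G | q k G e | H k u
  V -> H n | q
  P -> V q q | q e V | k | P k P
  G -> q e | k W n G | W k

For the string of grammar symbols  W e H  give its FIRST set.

Add FIRST(W) = { e, k, n, q, u }; W is not nullable, stop.

{ e, k, n, q, u }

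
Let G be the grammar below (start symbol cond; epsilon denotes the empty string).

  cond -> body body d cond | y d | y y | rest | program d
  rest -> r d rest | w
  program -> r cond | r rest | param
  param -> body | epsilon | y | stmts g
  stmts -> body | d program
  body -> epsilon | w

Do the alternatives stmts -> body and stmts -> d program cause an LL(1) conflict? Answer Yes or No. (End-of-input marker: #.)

No

FIRST(body) = { w, epsilon } and FIRST(d program) = { d }.
The first is nullable but FOLLOW(stmts) = { g } is disjoint from FIRST of the second.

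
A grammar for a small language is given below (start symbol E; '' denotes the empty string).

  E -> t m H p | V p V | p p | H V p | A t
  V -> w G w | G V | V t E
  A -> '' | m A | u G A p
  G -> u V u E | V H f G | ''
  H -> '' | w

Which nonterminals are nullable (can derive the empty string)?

Directly nullable (have an ''-production): A, G, H.
No other nonterminal has a production whose RHS symbols are all nullable.

{ A, G, H }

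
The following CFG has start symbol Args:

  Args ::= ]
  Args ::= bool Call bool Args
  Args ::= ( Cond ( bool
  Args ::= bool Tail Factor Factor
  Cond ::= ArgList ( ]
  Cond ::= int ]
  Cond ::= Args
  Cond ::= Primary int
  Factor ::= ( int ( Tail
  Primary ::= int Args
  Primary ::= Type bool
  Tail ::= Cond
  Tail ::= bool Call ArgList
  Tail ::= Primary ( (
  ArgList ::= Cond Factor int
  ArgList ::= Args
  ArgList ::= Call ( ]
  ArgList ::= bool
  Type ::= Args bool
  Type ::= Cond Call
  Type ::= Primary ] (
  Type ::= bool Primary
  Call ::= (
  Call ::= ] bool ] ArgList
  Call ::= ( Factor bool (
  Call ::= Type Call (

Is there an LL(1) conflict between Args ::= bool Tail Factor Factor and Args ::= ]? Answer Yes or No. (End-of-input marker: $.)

FIRST(bool Tail Factor Factor) = { bool } and FIRST(]) = { ] }.
The FIRST sets are disjoint and neither alternative is nullable — no conflict.

No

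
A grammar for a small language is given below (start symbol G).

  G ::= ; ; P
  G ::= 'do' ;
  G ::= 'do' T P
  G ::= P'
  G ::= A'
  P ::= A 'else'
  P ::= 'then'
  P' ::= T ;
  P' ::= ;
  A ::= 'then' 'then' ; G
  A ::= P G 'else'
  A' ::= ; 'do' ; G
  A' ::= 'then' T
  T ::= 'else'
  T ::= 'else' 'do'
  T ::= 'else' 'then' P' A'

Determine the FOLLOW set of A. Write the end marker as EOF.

{ 'else' }

In P ::= A 'else': add FIRST('else') = { 'else' }.
Union: FOLLOW(A) = { 'else' }.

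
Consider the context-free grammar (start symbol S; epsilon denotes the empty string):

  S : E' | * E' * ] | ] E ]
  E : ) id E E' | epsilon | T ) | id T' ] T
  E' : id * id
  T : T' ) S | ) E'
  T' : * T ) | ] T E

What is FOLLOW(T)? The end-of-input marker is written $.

In E : T ): add FIRST()) = { ) }.
In E : id T' ] T: T is at the end, add FOLLOW(E) = { ), ], id }.
In T' : * T ): add FIRST()) = { ) }.
In T' : ] T E: add FIRST(E)\{epsilon} = { ), *, ], id }.
  Since E is nullable, also add FOLLOW(T') = { ), ] }.
Union: FOLLOW(T) = { ), *, ], id }.

{ ), *, ], id }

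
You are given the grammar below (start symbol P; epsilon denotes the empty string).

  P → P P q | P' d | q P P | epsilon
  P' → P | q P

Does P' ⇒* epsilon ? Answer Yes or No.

P' → P and each of P is nullable, so P' ⇒* epsilon.

Yes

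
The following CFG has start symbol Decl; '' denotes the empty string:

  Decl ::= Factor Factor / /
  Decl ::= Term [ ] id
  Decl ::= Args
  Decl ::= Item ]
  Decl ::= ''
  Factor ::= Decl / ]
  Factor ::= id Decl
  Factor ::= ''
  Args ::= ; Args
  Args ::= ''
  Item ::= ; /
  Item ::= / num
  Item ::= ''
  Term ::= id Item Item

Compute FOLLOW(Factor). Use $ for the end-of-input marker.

{ /, ;, ], id }

In Decl ::= Factor Factor / /: add FIRST(Factor / /) = { /, ;, ], id }.
In Decl ::= Factor Factor / /: add FIRST(/ /) = { / }.
Union: FOLLOW(Factor) = { /, ;, ], id }.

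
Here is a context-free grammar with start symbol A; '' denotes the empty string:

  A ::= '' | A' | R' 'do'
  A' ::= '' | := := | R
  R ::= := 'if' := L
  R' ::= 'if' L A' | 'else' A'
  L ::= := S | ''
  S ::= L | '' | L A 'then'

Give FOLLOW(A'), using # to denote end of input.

{ #, 'do', 'then' }

In A ::= A': A' is at the end, add FOLLOW(A) = { #, 'then' }.
In R' ::= 'if' L A': A' is at the end, add FOLLOW(R') = { 'do' }.
In R' ::= 'else' A': A' is at the end, add FOLLOW(R') = { 'do' }.
Union: FOLLOW(A') = { #, 'do', 'then' }.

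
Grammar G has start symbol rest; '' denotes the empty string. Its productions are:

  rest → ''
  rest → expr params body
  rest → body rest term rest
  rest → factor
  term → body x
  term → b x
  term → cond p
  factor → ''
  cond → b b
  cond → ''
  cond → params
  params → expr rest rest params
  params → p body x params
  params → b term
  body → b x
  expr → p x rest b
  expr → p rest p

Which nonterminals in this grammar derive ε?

{ cond, factor, rest }

Directly nullable (have an ''-production): rest, factor, cond.
No other nonterminal has a production whose RHS symbols are all nullable.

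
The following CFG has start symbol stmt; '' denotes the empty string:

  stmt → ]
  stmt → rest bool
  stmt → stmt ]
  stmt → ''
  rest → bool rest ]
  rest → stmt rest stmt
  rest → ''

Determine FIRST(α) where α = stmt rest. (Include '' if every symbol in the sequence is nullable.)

Add FIRST(stmt)\{''} = { ], bool }; stmt is nullable, continue.
Add FIRST(rest)\{''} = { ], bool }; rest is nullable, continue.
Every symbol is nullable, so include ''.

{ ], bool, '' }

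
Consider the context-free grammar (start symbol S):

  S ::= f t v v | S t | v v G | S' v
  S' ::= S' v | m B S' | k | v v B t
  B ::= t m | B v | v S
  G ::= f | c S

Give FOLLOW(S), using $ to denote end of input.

{ $, k, m, t, v }

S is the start symbol, so $ ∈ FOLLOW(S).
In S ::= S t: add FIRST(t) = { t }.
In B ::= v S: S is at the end, add FOLLOW(B) = { k, m, t, v }.
In G ::= c S: S is at the end, add FOLLOW(G) = { $, k, m, t, v }.
Union: FOLLOW(S) = { $, k, m, t, v }.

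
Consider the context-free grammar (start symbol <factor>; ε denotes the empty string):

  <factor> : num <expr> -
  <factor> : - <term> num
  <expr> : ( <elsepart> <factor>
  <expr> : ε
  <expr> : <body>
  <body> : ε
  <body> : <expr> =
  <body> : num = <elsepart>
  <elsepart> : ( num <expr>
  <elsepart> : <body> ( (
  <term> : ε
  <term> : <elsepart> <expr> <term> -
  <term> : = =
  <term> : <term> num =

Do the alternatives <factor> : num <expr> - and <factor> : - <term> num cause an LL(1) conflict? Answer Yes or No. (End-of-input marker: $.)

No

FIRST(num <expr> -) = { num } and FIRST(- <term> num) = { - }.
The FIRST sets are disjoint and neither alternative is nullable — no conflict.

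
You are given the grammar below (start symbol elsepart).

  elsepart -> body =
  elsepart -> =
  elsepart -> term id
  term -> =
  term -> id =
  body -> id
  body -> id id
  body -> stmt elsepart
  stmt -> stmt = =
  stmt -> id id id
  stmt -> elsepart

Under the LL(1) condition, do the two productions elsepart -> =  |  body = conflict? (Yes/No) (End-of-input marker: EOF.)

Yes

FIRST(=) = { = } and FIRST(body =) = { =, id }.
Both contain =, so the two alternatives are not disjoint — LL(1) conflict.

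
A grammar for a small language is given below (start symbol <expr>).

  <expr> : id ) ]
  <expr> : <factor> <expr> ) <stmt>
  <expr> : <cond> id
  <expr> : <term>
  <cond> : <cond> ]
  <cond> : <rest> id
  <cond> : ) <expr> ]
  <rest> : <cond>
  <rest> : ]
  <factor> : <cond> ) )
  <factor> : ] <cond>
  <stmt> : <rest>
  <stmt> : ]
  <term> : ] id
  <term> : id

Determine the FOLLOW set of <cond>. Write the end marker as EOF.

{ EOF, ), ], id }

In <expr> : <cond> id: add FIRST(id) = { id }.
In <cond> : <cond> ]: add FIRST(]) = { ] }.
In <rest> : <cond>: <cond> is at the end, add FOLLOW(<rest>) = { EOF, ), ], id }.
In <factor> : <cond> ) ): add FIRST() )) = { ) }.
In <factor> : ] <cond>: <cond> is at the end, add FOLLOW(<factor>) = { ), ], id }.
Union: FOLLOW(<cond>) = { EOF, ), ], id }.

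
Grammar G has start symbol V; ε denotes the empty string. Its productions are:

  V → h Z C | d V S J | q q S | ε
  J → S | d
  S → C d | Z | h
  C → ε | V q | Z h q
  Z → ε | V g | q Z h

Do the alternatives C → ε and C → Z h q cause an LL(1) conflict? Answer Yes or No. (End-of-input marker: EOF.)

Yes

FIRST(ε) = { ε } and FIRST(Z h q) = { d, g, h, q }.
The first alternative is nullable and FOLLOW(C) = { EOF, d, g, h, q } shares d with FIRST of the second — conflict.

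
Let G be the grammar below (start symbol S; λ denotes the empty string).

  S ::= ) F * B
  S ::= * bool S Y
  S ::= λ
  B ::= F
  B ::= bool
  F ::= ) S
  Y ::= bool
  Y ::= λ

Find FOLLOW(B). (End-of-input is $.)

{ $, *, bool }

In S ::= ) F * B: B is at the end, add FOLLOW(S) = { $, *, bool }.
Union: FOLLOW(B) = { $, *, bool }.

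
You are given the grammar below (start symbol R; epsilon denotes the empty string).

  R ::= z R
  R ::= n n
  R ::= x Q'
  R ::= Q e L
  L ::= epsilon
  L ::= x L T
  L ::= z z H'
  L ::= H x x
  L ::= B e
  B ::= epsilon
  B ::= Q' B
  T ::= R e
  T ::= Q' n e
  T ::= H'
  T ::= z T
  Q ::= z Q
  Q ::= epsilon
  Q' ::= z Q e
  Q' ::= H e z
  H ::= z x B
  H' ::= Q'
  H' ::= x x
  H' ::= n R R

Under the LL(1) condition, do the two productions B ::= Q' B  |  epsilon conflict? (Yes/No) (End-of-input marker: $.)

FIRST(Q' B) = { z } and FIRST(epsilon) = { epsilon }.
The second is nullable but FOLLOW(B) = { e, x } is disjoint from FIRST of the first.

No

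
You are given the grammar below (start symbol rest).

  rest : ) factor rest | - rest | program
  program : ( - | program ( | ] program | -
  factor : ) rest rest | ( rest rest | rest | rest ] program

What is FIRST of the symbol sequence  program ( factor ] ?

{ (, -, ] }

Add FIRST(program) = { (, -, ] }; program is not nullable, stop.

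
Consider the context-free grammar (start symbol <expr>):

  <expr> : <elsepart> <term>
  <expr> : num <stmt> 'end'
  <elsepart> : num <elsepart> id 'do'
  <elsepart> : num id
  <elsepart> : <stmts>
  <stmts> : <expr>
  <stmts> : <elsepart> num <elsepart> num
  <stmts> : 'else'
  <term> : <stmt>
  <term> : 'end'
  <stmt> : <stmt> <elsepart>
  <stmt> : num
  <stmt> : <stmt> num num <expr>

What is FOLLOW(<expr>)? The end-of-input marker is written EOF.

<expr> is the start symbol, so EOF ∈ FOLLOW(<expr>).
In <stmts> : <expr>: <expr> is at the end, add FOLLOW(<stmts>) = { EOF, 'else', 'end', id, num }.
In <stmt> : <stmt> num num <expr>: <expr> is at the end, add FOLLOW(<stmt>) = { EOF, 'else', 'end', id, num }.
Union: FOLLOW(<expr>) = { EOF, 'else', 'end', id, num }.

{ EOF, 'else', 'end', id, num }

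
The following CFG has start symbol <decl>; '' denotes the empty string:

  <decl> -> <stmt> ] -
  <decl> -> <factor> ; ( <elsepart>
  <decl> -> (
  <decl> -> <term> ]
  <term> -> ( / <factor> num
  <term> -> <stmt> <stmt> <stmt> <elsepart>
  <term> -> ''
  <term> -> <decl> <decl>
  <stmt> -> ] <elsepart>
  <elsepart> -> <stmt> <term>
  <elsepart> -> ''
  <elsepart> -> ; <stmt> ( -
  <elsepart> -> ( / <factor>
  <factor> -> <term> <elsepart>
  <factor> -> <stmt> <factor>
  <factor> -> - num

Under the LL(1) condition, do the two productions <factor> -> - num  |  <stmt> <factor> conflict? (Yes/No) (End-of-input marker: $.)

No

FIRST(- num) = { - } and FIRST(<stmt> <factor>) = { ] }.
The FIRST sets are disjoint and neither alternative is nullable — no conflict.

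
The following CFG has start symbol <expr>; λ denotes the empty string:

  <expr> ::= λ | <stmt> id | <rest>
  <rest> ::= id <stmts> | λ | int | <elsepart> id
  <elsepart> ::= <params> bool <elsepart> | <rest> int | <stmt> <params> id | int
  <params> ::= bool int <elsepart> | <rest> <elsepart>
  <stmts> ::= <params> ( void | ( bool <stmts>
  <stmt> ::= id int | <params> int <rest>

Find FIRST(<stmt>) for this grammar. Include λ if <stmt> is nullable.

{ bool, id, int }

<stmt> ::= id int contributes {id}.
From <stmt> ::= <params> int <rest>: add FIRST(<params>) = { bool, id, int }.
Union: FIRST(<stmt>) = { bool, id, int }.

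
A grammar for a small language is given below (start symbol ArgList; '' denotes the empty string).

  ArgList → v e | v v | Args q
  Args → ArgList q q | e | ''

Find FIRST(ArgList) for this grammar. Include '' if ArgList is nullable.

{ e, q, v }

ArgList → v e contributes {v}.
ArgList → v v contributes {v}.
From ArgList → Args q: Args nullable, take FIRST(Args) ∪ {q} = { e, q, v }.
Union: FIRST(ArgList) = { e, q, v }.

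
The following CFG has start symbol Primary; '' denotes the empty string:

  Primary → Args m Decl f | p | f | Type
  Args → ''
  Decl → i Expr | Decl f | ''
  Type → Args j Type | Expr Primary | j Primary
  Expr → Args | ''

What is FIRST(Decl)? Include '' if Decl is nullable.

{ f, i, '' }

Decl → i Expr contributes {i}.
From Decl → Decl f: Decl nullable, take FIRST(Decl) ∪ {f} = { f, i }.
Decl → '' contributes ''.
Union: FIRST(Decl) = { f, i, '' }.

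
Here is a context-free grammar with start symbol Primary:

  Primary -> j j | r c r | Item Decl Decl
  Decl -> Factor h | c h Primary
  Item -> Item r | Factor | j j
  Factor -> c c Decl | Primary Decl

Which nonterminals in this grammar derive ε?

{ } (none)

No nonterminal has an empty production or an RHS whose symbols are all nullable.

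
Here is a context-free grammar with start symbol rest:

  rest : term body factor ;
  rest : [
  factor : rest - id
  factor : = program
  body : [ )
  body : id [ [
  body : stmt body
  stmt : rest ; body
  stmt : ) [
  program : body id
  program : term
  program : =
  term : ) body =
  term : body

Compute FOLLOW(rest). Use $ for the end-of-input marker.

{ $, -, ; }

rest is the start symbol, so $ ∈ FOLLOW(rest).
In factor : rest - id: add FIRST(- id) = { - }.
In stmt : rest ; body: add FIRST(; body) = { ; }.
Union: FOLLOW(rest) = { $, -, ; }.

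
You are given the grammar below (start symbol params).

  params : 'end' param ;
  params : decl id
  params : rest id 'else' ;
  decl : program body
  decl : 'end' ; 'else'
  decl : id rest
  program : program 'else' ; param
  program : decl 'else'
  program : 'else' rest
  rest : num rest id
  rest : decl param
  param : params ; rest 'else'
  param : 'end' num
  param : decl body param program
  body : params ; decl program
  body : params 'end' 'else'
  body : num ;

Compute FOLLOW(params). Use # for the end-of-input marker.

params is the start symbol, so # ∈ FOLLOW(params).
In param : params ; rest 'else': add FIRST(; rest 'else') = { ; }.
In body : params ; decl program: add FIRST(; decl program) = { ; }.
In body : params 'end' 'else': add FIRST('end' 'else') = { 'end' }.
Union: FOLLOW(params) = { #, 'end', ; }.

{ #, 'end', ; }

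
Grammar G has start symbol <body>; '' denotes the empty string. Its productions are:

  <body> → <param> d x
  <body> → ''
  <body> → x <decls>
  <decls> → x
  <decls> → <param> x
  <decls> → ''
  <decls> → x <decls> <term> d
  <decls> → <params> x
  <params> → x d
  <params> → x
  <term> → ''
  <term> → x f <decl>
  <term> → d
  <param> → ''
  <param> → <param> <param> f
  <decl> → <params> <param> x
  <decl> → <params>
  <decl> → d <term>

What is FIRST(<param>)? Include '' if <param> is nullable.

{ f, '' }

<param> → '' contributes ''.
From <param> → <param> <param> f: <param>, <param> nullable, take FIRST(<param>) ∪ FIRST(<param>) ∪ {f} = { f }.
Union: FIRST(<param>) = { f, '' }.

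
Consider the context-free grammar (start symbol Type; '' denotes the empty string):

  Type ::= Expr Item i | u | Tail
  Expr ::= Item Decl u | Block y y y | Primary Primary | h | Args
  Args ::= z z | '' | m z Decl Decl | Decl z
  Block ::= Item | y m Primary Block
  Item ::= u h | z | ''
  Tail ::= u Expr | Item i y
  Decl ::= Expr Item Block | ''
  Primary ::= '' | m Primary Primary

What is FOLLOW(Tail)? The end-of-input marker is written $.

In Type ::= Tail: Tail is at the end, add FOLLOW(Type) = { $ }.
Union: FOLLOW(Tail) = { $ }.

{ $ }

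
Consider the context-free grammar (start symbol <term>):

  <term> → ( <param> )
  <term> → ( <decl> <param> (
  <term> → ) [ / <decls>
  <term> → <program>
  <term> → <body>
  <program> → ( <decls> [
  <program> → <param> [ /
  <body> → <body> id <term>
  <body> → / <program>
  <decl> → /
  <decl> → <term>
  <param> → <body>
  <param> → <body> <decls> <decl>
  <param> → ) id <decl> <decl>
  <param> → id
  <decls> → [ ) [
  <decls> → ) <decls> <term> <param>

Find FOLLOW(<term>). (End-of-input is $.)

<term> is the start symbol, so $ ∈ FOLLOW(<term>).
In <body> → <body> id <term>: <term> is at the end, add FOLLOW(<body>) = { $, (, ), /, [, id }.
In <decl> → <term>: <term> is at the end, add FOLLOW(<decl>) = { $, (, ), /, [, id }.
In <decls> → ) <decls> <term> <param>: add FIRST(<param>) = { ), /, id }.
Union: FOLLOW(<term>) = { $, (, ), /, [, id }.

{ $, (, ), /, [, id }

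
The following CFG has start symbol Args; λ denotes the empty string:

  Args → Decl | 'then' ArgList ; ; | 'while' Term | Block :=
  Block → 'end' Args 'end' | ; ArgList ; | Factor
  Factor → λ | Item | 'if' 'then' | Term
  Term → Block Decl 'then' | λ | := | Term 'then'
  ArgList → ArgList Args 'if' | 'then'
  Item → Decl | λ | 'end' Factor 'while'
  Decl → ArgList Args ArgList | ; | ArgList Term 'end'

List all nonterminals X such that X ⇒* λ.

{ Block, Factor, Item, Term }

Directly nullable (have an λ-production): Factor, Term, Item.
Block → Factor with every symbol nullable, so Block is nullable.
No other nonterminal has a production whose RHS symbols are all nullable.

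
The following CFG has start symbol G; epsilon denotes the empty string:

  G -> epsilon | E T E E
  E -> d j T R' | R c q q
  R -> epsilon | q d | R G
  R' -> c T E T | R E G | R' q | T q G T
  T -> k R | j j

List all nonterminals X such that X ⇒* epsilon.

Directly nullable (have an epsilon-production): G, R.
No other nonterminal has a production whose RHS symbols are all nullable.

{ G, R }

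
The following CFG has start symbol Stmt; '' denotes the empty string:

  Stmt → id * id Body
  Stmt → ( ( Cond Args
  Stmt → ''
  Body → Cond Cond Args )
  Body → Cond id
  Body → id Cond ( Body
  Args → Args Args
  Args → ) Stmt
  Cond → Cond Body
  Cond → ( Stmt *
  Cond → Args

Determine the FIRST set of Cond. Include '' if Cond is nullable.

From Cond → Cond Body: add FIRST(Cond) = { (, ) }.
Cond → ( Stmt * contributes {(}.
From Cond → Args: add FIRST(Args) = { ) }.
Union: FIRST(Cond) = { (, ) }.

{ (, ) }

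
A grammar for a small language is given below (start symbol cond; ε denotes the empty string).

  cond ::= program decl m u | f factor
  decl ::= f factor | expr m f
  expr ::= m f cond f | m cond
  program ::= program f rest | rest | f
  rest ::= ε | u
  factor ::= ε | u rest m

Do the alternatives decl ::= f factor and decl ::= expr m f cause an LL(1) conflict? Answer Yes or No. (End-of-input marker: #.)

No

FIRST(f factor) = { f } and FIRST(expr m f) = { m }.
The FIRST sets are disjoint and neither alternative is nullable — no conflict.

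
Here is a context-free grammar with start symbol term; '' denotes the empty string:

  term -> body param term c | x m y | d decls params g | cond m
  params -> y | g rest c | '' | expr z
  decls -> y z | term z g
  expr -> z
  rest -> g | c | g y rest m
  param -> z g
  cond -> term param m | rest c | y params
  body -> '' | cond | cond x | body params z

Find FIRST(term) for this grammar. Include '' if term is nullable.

{ c, d, g, x, y, z }

From term -> body param term c: body nullable, take FIRST(body) ∪ FIRST(param) = { c, d, g, x, y, z }.
term -> x m y contributes {x}.
term -> d decls params g contributes {d}.
From term -> cond m: add FIRST(cond) = { c, d, g, x, y, z }.
Union: FIRST(term) = { c, d, g, x, y, z }.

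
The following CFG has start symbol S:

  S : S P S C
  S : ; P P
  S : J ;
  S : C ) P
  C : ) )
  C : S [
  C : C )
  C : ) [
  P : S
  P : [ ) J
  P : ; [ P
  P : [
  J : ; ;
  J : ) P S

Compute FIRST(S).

{ ), ; }

From S : S P S C: add FIRST(S) = { ), ; }.
S : ; P P contributes {;}.
From S : J ;: add FIRST(J) = { ), ; }.
From S : C ) P: add FIRST(C) = { ), ; }.
Union: FIRST(S) = { ), ; }.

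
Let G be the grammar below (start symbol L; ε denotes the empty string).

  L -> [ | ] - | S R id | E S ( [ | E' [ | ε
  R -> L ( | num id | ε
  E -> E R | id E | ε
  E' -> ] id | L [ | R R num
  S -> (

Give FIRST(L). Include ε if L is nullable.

L -> [ contributes {[}.
L -> ] - contributes {]}.
From L -> S R id: add FIRST(S) = { ( }.
From L -> E S ( [: E nullable, take FIRST(E) ∪ FIRST(S) = { (, [, ], id, num }.
From L -> E' [: add FIRST(E') = { (, [, ], id, num }.
L -> ε contributes ε.
Union: FIRST(L) = { (, [, ], id, num, ε }.

{ (, [, ], id, num, ε }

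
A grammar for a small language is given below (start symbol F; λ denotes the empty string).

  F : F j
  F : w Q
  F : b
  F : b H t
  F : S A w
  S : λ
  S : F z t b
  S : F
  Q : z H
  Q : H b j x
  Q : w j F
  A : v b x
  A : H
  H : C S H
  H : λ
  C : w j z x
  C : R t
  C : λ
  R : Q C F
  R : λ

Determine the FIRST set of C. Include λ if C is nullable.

C : w j z x contributes {w}.
From C : R t: R nullable, take FIRST(R) ∪ {t} = { b, t, v, w, z }.
C : λ contributes λ.
Union: FIRST(C) = { b, t, v, w, z, λ }.

{ b, t, v, w, z, λ }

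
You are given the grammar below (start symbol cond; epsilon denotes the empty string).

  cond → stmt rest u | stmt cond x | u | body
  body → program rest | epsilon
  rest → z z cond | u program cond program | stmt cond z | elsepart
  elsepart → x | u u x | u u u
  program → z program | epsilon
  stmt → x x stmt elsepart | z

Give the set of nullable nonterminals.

{ body, cond, program }

Directly nullable (have an epsilon-production): body, program.
cond → body with every symbol nullable, so cond is nullable.
No other nonterminal has a production whose RHS symbols are all nullable.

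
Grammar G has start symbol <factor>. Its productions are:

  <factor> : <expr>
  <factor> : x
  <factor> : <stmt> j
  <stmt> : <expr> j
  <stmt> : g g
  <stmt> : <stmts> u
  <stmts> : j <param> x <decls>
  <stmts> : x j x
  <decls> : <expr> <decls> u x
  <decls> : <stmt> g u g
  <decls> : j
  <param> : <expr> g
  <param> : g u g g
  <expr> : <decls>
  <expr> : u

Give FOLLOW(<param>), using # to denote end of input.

{ x }

In <stmts> : j <param> x <decls>: add FIRST(x <decls>) = { x }.
Union: FOLLOW(<param>) = { x }.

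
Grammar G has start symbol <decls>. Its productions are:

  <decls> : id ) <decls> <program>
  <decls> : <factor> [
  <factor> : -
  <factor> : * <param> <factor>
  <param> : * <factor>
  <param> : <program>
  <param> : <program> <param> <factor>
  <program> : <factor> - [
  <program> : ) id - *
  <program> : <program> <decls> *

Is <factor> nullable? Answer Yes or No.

No

No nonterminal in this grammar is nullable.
No production of <factor> has an RHS whose symbols are all nullable, so <factor> is not nullable.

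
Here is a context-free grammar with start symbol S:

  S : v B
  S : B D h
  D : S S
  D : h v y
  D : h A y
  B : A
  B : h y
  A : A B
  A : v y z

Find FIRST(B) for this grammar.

{ h, v }

From B : A: add FIRST(A) = { v }.
B : h y contributes {h}.
Union: FIRST(B) = { h, v }.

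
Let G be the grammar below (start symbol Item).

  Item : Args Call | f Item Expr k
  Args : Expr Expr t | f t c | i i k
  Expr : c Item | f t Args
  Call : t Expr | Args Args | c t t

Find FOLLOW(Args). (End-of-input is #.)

{ #, c, f, i, k, t }

In Item : Args Call: add FIRST(Call) = { c, f, i, t }.
In Expr : f t Args: Args is at the end, add FOLLOW(Expr) = { #, c, f, k, t }.
In Call : Args Args: add FIRST(Args) = { c, f, i }.
In Call : Args Args: Args is at the end, add FOLLOW(Call) = { #, c, f, k, t }.
Union: FOLLOW(Args) = { #, c, f, i, k, t }.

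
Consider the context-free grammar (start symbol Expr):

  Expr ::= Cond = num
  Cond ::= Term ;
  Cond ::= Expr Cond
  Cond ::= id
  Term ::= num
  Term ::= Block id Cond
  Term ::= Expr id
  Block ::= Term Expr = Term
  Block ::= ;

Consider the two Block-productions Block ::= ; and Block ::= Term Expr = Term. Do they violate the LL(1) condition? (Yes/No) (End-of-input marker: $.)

Yes

FIRST(;) = { ; } and FIRST(Term Expr = Term) = { ;, id, num }.
Both contain ;, so the two alternatives are not disjoint — LL(1) conflict.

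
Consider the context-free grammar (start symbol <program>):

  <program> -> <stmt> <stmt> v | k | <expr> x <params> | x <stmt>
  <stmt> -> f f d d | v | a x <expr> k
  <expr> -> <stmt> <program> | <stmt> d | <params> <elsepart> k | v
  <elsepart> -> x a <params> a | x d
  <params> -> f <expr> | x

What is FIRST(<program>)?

From <program> -> <stmt> <stmt> v: add FIRST(<stmt>) = { a, f, v }.
<program> -> k contributes {k}.
From <program> -> <expr> x <params>: add FIRST(<expr>) = { a, f, v, x }.
<program> -> x <stmt> contributes {x}.
Union: FIRST(<program>) = { a, f, k, v, x }.

{ a, f, k, v, x }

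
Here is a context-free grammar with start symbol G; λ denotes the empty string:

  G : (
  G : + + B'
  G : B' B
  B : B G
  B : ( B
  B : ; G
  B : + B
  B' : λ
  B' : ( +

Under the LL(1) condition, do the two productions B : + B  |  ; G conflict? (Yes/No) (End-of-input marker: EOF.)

No

FIRST(+ B) = { + } and FIRST(; G) = { ; }.
The FIRST sets are disjoint and neither alternative is nullable — no conflict.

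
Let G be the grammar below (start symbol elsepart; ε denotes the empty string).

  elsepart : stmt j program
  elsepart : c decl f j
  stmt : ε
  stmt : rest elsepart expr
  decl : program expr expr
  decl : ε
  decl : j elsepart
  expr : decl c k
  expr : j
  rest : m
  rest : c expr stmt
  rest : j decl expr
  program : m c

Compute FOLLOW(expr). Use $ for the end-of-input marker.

{ c, f, j, m }

In stmt : rest elsepart expr: expr is at the end, add FOLLOW(stmt) = { c, j, m }.
In decl : program expr expr: add FIRST(expr) = { c, j, m }.
In decl : program expr expr: expr is at the end, add FOLLOW(decl) = { c, f, j, m }.
In rest : c expr stmt: add FIRST(stmt)\{ε} = { c, j, m }.
  Since stmt is nullable, also add FOLLOW(rest) = { c, j, m }.
In rest : j decl expr: expr is at the end, add FOLLOW(rest) = { c, j, m }.
Union: FOLLOW(expr) = { c, f, j, m }.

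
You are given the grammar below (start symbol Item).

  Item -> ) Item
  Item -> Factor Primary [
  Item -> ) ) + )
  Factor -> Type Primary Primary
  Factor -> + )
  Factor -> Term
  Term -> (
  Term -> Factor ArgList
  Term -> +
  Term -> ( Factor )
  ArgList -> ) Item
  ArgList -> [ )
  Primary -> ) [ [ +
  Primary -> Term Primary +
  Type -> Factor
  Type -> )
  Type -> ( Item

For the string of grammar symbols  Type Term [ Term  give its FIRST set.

{ (, ), + }

Add FIRST(Type) = { (, ), + }; Type is not nullable, stop.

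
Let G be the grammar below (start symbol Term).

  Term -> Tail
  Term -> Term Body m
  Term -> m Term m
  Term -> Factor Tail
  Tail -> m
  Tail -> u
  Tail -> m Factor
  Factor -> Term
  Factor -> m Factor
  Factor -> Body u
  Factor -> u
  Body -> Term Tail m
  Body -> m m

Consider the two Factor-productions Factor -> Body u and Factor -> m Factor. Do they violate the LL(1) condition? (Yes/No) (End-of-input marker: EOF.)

Yes

FIRST(Body u) = { m, u } and FIRST(m Factor) = { m }.
Both contain m, so the two alternatives are not disjoint — LL(1) conflict.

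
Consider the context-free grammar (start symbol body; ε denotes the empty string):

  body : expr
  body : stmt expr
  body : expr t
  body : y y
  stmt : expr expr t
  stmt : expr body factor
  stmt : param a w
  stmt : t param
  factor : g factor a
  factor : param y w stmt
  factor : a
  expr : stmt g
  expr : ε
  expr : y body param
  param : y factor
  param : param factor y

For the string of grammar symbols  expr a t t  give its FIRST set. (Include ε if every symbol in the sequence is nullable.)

{ a, g, t, y }

Add FIRST(expr)\{ε} = { a, g, t, y }; expr is nullable, continue.
a is a terminal; add {a} and stop.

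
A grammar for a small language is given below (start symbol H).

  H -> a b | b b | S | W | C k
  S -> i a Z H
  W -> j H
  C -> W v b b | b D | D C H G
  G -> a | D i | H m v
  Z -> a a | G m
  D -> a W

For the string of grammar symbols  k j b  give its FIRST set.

k is a terminal; add {k} and stop.

{ k }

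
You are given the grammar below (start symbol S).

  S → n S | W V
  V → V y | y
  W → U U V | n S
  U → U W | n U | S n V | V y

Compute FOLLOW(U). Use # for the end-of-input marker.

{ n, y }

In W → U U V: add FIRST(U V) = { n, y }.
In W → U U V: add FIRST(V) = { y }.
In U → U W: add FIRST(W) = { n, y }.
In U → n U: U is at the end, add FOLLOW(U) = { n, y }.
Union: FOLLOW(U) = { n, y }.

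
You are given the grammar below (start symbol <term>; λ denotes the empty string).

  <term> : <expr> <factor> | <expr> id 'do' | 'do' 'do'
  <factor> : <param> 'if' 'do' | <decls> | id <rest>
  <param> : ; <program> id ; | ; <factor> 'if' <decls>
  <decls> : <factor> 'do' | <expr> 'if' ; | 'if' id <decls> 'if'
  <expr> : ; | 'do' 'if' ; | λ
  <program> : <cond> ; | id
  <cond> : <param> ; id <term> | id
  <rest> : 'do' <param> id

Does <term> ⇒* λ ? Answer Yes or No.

No

Nullable nonterminals: <expr>.
No production of <term> has an RHS whose symbols are all nullable, so <term> is not nullable.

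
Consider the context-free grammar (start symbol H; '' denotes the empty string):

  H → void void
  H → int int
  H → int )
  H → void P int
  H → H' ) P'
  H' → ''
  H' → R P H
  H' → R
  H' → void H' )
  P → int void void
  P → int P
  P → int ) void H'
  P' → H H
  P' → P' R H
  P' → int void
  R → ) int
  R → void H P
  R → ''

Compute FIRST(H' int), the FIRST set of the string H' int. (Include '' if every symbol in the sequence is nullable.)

{ ), int, void }

Add FIRST(H')\{''} = { ), int, void }; H' is nullable, continue.
int is a terminal; add {int} and stop.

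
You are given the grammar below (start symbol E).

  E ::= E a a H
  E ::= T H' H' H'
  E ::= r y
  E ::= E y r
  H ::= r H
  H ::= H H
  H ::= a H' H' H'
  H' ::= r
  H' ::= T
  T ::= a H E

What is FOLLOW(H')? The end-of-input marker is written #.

In E ::= T H' H' H': add FIRST(H' H') = { a, r }.
In E ::= T H' H' H': add FIRST(H') = { a, r }.
In E ::= T H' H' H': H' is at the end, add FOLLOW(E) = { #, a, r, y }.
In H ::= a H' H' H': add FIRST(H' H') = { a, r }.
In H ::= a H' H' H': add FIRST(H') = { a, r }.
In H ::= a H' H' H': H' is at the end, add FOLLOW(H) = { #, a, r, y }.
Union: FOLLOW(H') = { #, a, r, y }.

{ #, a, r, y }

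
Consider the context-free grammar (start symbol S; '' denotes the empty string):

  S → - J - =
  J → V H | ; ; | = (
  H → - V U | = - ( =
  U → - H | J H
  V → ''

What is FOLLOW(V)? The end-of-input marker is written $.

{ -, ;, = }

In J → V H: add FIRST(H) = { -, = }.
In H → - V U: add FIRST(U) = { -, ;, = }.
Union: FOLLOW(V) = { -, ;, = }.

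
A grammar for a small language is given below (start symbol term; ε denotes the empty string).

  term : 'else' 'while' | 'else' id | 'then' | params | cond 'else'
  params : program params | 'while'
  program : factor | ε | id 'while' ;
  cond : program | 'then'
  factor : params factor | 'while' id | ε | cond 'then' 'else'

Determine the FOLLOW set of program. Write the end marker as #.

In params : program params: add FIRST(params) = { 'then', 'while', id }.
In cond : program: program is at the end, add FOLLOW(cond) = { 'else', 'then' }.
Union: FOLLOW(program) = { 'else', 'then', 'while', id }.

{ 'else', 'then', 'while', id }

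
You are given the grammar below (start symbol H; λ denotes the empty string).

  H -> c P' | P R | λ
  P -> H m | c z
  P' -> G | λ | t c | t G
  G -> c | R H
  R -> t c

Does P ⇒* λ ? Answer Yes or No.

No

Nullable nonterminals: H, P'.
No production of P has an RHS whose symbols are all nullable, so P is not nullable.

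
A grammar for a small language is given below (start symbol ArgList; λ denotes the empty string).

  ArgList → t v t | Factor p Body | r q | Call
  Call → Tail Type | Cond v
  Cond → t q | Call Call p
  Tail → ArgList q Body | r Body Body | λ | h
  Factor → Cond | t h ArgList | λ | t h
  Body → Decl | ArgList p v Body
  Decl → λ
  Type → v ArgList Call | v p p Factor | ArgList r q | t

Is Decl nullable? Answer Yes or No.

Yes

Decl has an λ-production, so Decl ⇒ λ.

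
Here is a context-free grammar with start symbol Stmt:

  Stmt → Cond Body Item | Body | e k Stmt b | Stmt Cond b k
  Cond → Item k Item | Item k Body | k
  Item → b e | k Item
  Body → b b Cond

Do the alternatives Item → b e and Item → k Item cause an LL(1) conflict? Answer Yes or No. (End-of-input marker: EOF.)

No

FIRST(b e) = { b } and FIRST(k Item) = { k }.
The FIRST sets are disjoint and neither alternative is nullable — no conflict.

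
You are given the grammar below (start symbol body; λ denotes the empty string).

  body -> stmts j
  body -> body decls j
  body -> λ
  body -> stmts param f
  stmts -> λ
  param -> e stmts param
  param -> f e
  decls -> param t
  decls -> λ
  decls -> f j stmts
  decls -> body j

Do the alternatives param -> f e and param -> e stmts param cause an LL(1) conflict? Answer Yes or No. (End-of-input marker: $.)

No

FIRST(f e) = { f } and FIRST(e stmts param) = { e }.
The FIRST sets are disjoint and neither alternative is nullable — no conflict.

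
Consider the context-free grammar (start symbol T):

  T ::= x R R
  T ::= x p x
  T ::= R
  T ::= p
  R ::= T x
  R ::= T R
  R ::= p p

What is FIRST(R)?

{ p, x }

From R ::= T x: add FIRST(T) = { p, x }.
From R ::= T R: add FIRST(T) = { p, x }.
R ::= p p contributes {p}.
Union: FIRST(R) = { p, x }.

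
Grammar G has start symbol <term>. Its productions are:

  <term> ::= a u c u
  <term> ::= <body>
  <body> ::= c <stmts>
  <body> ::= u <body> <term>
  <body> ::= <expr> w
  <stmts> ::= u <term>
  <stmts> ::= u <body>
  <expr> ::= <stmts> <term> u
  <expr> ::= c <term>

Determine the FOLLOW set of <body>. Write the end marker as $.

{ $, a, c, u, w }

In <term> ::= <body>: <body> is at the end, add FOLLOW(<term>) = { $, a, c, u, w }.
In <body> ::= u <body> <term>: add FIRST(<term>) = { a, c, u }.
In <stmts> ::= u <body>: <body> is at the end, add FOLLOW(<stmts>) = { $, a, c, u, w }.
Union: FOLLOW(<body>) = { $, a, c, u, w }.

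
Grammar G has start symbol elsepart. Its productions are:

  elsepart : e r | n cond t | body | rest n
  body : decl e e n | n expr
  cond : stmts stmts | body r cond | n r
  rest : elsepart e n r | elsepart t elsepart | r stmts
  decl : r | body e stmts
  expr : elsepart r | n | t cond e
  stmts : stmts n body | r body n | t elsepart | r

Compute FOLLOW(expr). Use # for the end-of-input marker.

{ #, e, n, r, t }

In body : n expr: expr is at the end, add FOLLOW(body) = { #, e, n, r, t }.
Union: FOLLOW(expr) = { #, e, n, r, t }.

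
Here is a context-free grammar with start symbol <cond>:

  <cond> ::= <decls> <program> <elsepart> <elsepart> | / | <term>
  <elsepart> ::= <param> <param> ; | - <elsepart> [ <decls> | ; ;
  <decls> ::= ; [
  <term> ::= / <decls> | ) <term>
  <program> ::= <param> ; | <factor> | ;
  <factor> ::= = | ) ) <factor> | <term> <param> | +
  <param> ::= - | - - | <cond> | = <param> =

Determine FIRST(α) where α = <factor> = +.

Add FIRST(<factor>) = { ), +, /, = }; <factor> is not nullable, stop.

{ ), +, /, = }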